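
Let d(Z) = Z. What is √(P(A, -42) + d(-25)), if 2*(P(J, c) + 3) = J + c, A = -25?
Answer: I*√246/2 ≈ 7.8422*I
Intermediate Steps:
P(J, c) = -3 + J/2 + c/2 (P(J, c) = -3 + (J + c)/2 = -3 + (J/2 + c/2) = -3 + J/2 + c/2)
√(P(A, -42) + d(-25)) = √((-3 + (½)*(-25) + (½)*(-42)) - 25) = √((-3 - 25/2 - 21) - 25) = √(-73/2 - 25) = √(-123/2) = I*√246/2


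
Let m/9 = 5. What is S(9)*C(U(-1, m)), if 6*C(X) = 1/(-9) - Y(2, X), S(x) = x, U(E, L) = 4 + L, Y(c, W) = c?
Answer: -19/6 ≈ -3.1667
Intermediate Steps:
m = 45 (m = 9*5 = 45)
C(X) = -19/54 (C(X) = (1/(-9) - 1*2)/6 = (-⅑ - 2)/6 = (⅙)*(-19/9) = -19/54)
S(9)*C(U(-1, m)) = 9*(-19/54) = -19/6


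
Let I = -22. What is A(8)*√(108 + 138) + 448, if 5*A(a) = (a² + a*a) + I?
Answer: 448 + 106*√246/5 ≈ 780.51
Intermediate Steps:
A(a) = -22/5 + 2*a²/5 (A(a) = ((a² + a*a) - 22)/5 = ((a² + a²) - 22)/5 = (2*a² - 22)/5 = (-22 + 2*a²)/5 = -22/5 + 2*a²/5)
A(8)*√(108 + 138) + 448 = (-22/5 + (⅖)*8²)*√(108 + 138) + 448 = (-22/5 + (⅖)*64)*√246 + 448 = (-22/5 + 128/5)*√246 + 448 = 106*√246/5 + 448 = 448 + 106*√246/5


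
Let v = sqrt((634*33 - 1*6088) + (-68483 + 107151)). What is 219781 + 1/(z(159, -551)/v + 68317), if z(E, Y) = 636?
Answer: 172580059888092082/785236484849 - 2*sqrt(53502)/785236484849 ≈ 2.1978e+5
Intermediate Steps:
v = sqrt(53502) (v = sqrt((20922 - 6088) + 38668) = sqrt(14834 + 38668) = sqrt(53502) ≈ 231.30)
219781 + 1/(z(159, -551)/v + 68317) = 219781 + 1/(636/(sqrt(53502)) + 68317) = 219781 + 1/(636*(sqrt(53502)/53502) + 68317) = 219781 + 1/(106*sqrt(53502)/8917 + 68317) = 219781 + 1/(68317 + 106*sqrt(53502)/8917)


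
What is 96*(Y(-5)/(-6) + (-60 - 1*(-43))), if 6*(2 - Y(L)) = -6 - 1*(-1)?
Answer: -5032/3 ≈ -1677.3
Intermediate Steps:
Y(L) = 17/6 (Y(L) = 2 - (-6 - 1*(-1))/6 = 2 - (-6 + 1)/6 = 2 - 1/6*(-5) = 2 + 5/6 = 17/6)
96*(Y(-5)/(-6) + (-60 - 1*(-43))) = 96*((17/6)/(-6) + (-60 - 1*(-43))) = 96*((17/6)*(-1/6) + (-60 + 43)) = 96*(-17/36 - 17) = 96*(-629/36) = -5032/3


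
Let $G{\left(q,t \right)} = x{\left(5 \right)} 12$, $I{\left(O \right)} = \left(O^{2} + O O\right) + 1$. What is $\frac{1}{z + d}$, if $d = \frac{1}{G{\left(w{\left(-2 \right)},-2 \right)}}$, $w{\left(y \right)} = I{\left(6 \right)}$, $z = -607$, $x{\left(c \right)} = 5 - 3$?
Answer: $- \frac{24}{14567} \approx -0.0016476$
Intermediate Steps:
$x{\left(c \right)} = 2$
$I{\left(O \right)} = 1 + 2 O^{2}$ ($I{\left(O \right)} = \left(O^{2} + O^{2}\right) + 1 = 2 O^{2} + 1 = 1 + 2 O^{2}$)
$w{\left(y \right)} = 73$ ($w{\left(y \right)} = 1 + 2 \cdot 6^{2} = 1 + 2 \cdot 36 = 1 + 72 = 73$)
$G{\left(q,t \right)} = 24$ ($G{\left(q,t \right)} = 2 \cdot 12 = 24$)
$d = \frac{1}{24} \approx 0.041667$
$\frac{1}{z + d} = \frac{1}{-607 + \frac{1}{24}} = \frac{1}{- \frac{14567}{24}} = - \frac{24}{14567}$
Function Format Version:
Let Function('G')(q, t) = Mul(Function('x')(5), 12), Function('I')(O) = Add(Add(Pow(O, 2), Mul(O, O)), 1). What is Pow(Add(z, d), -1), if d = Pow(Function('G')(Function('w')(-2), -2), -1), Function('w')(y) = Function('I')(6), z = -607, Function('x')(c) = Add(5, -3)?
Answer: Rational(-24, 14567) ≈ -0.0016476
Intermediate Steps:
Function('x')(c) = 2
Function('I')(O) = Add(1, Mul(2, Pow(O, 2))) (Function('I')(O) = Add(Add(Pow(O, 2), Pow(O, 2)), 1) = Add(Mul(2, Pow(O, 2)), 1) = Add(1, Mul(2, Pow(O, 2))))
Function('w')(y) = 73 (Function('w')(y) = Add(1, Mul(2, Pow(6, 2))) = Add(1, Mul(2, 36)) = Add(1, 72) = 73)
Function('G')(q, t) = 24 (Function('G')(q, t) = Mul(2, 12) = 24)
d = Rational(1, 24) (d = Pow(24, -1) = Rational(1, 24) ≈ 0.041667)
Pow(Add(z, d), -1) = Pow(Add(-607, Rational(1, 24)), -1) = Pow(Rational(-14567, 24), -1) = Rational(-24, 14567)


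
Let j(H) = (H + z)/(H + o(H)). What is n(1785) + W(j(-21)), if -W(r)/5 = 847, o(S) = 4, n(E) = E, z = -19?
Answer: -2450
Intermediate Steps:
j(H) = (-19 + H)/(4 + H) (j(H) = (H - 19)/(H + 4) = (-19 + H)/(4 + H))
W(r) = -4235 (W(r) = -5*847 = -4235)
n(1785) + W(j(-21)) = 1785 - 4235 = -2450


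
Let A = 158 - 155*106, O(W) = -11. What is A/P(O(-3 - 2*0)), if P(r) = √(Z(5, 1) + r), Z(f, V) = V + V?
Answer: 5424*I ≈ 5424.0*I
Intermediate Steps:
Z(f, V) = 2*V
A = -16272 (A = 158 - 16430 = -16272)
P(r) = √(2 + r) (P(r) = √(2*1 + r) = √(2 + r))
A/P(O(-3 - 2*0)) = -16272/√(2 - 11) = -16272*(-I/3) = -(-5424)*I = 5424*I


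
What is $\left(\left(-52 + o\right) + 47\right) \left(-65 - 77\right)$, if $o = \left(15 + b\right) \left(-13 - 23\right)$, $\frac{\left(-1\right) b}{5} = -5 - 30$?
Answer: $971990$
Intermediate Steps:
$b = 175$ ($b = - 5 \left(-5 - 30\right) = \left(-5\right) \left(-35\right) = 175$)
$o = -6840$ ($o = \left(15 + 175\right) \left(-13 - 23\right) = 190 \left(-36\right) = -6840$)
$\left(\left(-52 + o\right) + 47\right) \left(-65 - 77\right) = \left(\left(-52 - 6840\right) + 47\right) \left(-65 - 77\right) = \left(-6892 + 47\right) \left(-142\right) = \left(-6845\right) \left(-142\right) = 971990$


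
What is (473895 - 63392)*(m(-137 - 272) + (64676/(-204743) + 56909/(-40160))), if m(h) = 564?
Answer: 1897849366294258819/8222478880 ≈ 2.3081e+8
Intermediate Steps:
(473895 - 63392)*(m(-137 - 272) + (64676/(-204743) + 56909/(-40160))) = (473895 - 63392)*(564 + (64676/(-204743) + 56909/(-40160))) = 410503*(564 + (64676*(-1/204743) + 56909*(-1/40160))) = 410503*(564 + (-64676/204743 - 56909/40160)) = 410503*(564 - 14249107547/8222478880) = 410503*(4623228980773/8222478880) = 1897849366294258819/8222478880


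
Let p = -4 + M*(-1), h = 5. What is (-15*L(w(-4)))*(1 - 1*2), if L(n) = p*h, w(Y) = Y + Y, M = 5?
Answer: -675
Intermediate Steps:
w(Y) = 2*Y
p = -9 (p = -4 + 5*(-1) = -4 - 5 = -9)
L(n) = -45 (L(n) = -9*5 = -45)
(-15*L(w(-4)))*(1 - 1*2) = (-15*(-45))*(1 - 1*2) = 675*(1 - 2) = 675*(-1) = -675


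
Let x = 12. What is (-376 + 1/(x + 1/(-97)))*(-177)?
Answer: 77382807/1163 ≈ 66537.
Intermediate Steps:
(-376 + 1/(x + 1/(-97)))*(-177) = (-376 + 1/(12 + 1/(-97)))*(-177) = (-376 + 1/(12 - 1/97))*(-177) = (-376 + 1/(1163/97))*(-177) = (-376 + 97/1163)*(-177) = -437191/1163*(-177) = 77382807/1163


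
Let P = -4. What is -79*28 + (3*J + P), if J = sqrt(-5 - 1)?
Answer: -2216 + 3*I*sqrt(6) ≈ -2216.0 + 7.3485*I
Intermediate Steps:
J = I*sqrt(6) (J = sqrt(-6) = I*sqrt(6) ≈ 2.4495*I)
-79*28 + (3*J + P) = -79*28 + (3*(I*sqrt(6)) - 4) = -2212 + (3*I*sqrt(6) - 4) = -2212 + (-4 + 3*I*sqrt(6)) = -2216 + 3*I*sqrt(6)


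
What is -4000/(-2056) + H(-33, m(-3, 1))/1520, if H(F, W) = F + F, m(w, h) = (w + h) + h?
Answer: 371519/195320 ≈ 1.9021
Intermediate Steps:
m(w, h) = w + 2*h (m(w, h) = (h + w) + h = w + 2*h)
H(F, W) = 2*F
-4000/(-2056) + H(-33, m(-3, 1))/1520 = -4000/(-2056) + (2*(-33))/1520 = -4000*(-1/2056) - 66*1/1520 = 500/257 - 33/760 = 371519/195320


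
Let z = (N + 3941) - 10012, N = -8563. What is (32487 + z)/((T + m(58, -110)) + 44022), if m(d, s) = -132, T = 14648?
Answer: 17853/58538 ≈ 0.30498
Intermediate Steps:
z = -14634 (z = (-8563 + 3941) - 10012 = -4622 - 10012 = -14634)
(32487 + z)/((T + m(58, -110)) + 44022) = (32487 - 14634)/((14648 - 132) + 44022) = 17853/(14516 + 44022) = 17853/58538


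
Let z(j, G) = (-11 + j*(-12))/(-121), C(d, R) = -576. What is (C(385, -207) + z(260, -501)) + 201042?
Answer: 24259517/121 ≈ 2.0049e+5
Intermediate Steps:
z(j, G) = 1/11 + 12*j/121 (z(j, G) = (-11 - 12*j)*(-1/121) = 1/11 + 12*j/121)
(C(385, -207) + z(260, -501)) + 201042 = (-576 + (1/11 + (12/121)*260)) + 201042 = (-576 + (1/11 + 3120/121)) + 201042 = (-576 + 3131/121) + 201042 = -66565/121 + 201042 = 24259517/121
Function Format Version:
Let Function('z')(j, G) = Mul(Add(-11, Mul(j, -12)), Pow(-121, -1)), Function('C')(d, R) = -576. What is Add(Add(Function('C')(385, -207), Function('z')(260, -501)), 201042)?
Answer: Rational(24259517, 121) ≈ 2.0049e+5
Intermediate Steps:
Function('z')(j, G) = Add(Rational(1, 11), Mul(Rational(12, 121), j)) (Function('z')(j, G) = Mul(Add(-11, Mul(-12, j)), Rational(-1, 121)) = Add(Rational(1, 11), Mul(Rational(12, 121), j)))
Add(Add(Function('C')(385, -207), Function('z')(260, -501)), 201042) = Add(Add(-576, Add(Rational(1, 11), Mul(Rational(12, 121), 260))), 201042) = Add(Add(-576, Add(Rational(1, 11), Rational(3120, 121))), 201042) = Add(Add(-576, Rational(3131, 121)), 201042) = Add(Rational(-66565, 121), 201042) = Rational(24259517, 121)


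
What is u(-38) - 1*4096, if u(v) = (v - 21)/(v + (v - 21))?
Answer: -397253/97 ≈ -4095.4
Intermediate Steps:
u(v) = (-21 + v)/(-21 + 2*v) (u(v) = (-21 + v)/(v + (-21 + v)) = (-21 + v)/(-21 + 2*v))
u(-38) - 1*4096 = (-21 - 38)/(-21 + 2*(-38)) - 1*4096 = -59/(-21 - 76) - 4096 = -59/(-97) - 4096 = -1/97*(-59) - 4096 = 59/97 - 4096 = -397253/97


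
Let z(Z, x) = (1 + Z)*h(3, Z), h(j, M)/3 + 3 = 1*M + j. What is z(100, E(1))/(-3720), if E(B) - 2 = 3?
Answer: -505/62 ≈ -8.1452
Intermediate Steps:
h(j, M) = -9 + 3*M + 3*j (h(j, M) = -9 + 3*(1*M + j) = -9 + 3*(M + j) = -9 + (3*M + 3*j) = -9 + 3*M + 3*j)
E(B) = 5 (E(B) = 2 + 3 = 5)
z(Z, x) = 3*Z*(1 + Z) (z(Z, x) = (1 + Z)*(-9 + 3*Z + 3*3) = (1 + Z)*(-9 + 3*Z + 9) = (1 + Z)*(3*Z) = 3*Z*(1 + Z))
z(100, E(1))/(-3720) = (3*100*(1 + 100))/(-3720) = (3*100*101)*(-1/3720) = 30300*(-1/3720) = -505/62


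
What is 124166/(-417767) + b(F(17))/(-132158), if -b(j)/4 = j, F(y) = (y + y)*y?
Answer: -64889298/231980047 ≈ -0.27972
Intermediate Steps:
F(y) = 2*y² (F(y) = (2*y)*y = 2*y²)
b(j) = -4*j
124166/(-417767) + b(F(17))/(-132158) = 124166/(-417767) - 8*17²/(-132158) = 124166*(-1/417767) - 8*289*(-1/132158) = -17738/59681 - 4*578*(-1/132158) = -17738/59681 - 2312*(-1/132158) = -17738/59681 + 68/3887 = -64889298/231980047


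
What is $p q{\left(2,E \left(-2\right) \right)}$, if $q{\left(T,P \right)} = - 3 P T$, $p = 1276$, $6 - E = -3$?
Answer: $137808$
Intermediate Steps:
$E = 9$ ($E = 6 - -3 = 6 + 3 = 9$)
$q{\left(T,P \right)} = - 3 P T$
$p q{\left(2,E \left(-2\right) \right)} = 1276 \left(\left(-3\right) 9 \left(-2\right) 2\right) = 1276 \left(\left(-3\right) \left(-18\right) 2\right) = 1276 \cdot 108 = 137808$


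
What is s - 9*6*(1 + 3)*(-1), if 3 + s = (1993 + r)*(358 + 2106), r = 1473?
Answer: 8540437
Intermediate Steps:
s = 8540221 (s = -3 + (1993 + 1473)*(358 + 2106) = -3 + 3466*2464 = -3 + 8540224 = 8540221)
s - 9*6*(1 + 3)*(-1) = 8540221 - 9*6*(1 + 3)*(-1) = 8540221 - 54*4*(-1) = 8540221 - 54*(-4) = 8540221 - 1*(-216) = 8540221 + 216 = 8540437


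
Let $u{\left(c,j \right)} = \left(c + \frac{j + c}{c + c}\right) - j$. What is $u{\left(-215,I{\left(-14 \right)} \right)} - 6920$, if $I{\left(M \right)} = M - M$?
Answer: $- \frac{14269}{2} \approx -7134.5$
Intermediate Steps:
$I{\left(M \right)} = 0$
$u{\left(c,j \right)} = c - j + \frac{c + j}{2 c}$ ($u{\left(c,j \right)} = \left(c + \frac{c + j}{2 c}\right) - j = c - j + \frac{c + j}{2 c}$)
$u{\left(-215,I{\left(-14 \right)} \right)} - 6920 = \left(\frac{1}{2} - 215 - 0 + \frac{1}{2} \cdot 0 \frac{1}{-215}\right) - 6920 = \left(\frac{1}{2} - 215 + 0 + \frac{1}{2} \cdot 0 \left(- \frac{1}{215}\right)\right) - 6920 = \left(\frac{1}{2} - 215 + 0 + 0\right) - 6920 = - \frac{429}{2} - 6920 = - \frac{14269}{2}$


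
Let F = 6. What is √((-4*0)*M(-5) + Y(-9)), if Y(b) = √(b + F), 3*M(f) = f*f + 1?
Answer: (-3)^(¼) ≈ 0.9306 + 0.9306*I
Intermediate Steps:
M(f) = ⅓ + f²/3 (M(f) = (f*f + 1)/3 = (f² + 1)/3 = (1 + f²)/3 = ⅓ + f²/3)
Y(b) = √(6 + b) (Y(b) = √(b + 6) = √(6 + b))
√((-4*0)*M(-5) + Y(-9)) = √((-4*0)*(⅓ + (⅓)*(-5)²) + √(6 - 9)) = √(0*(⅓ + (⅓)*25) + √(-3)) = √(0*(⅓ + 25/3) + I*√3) = √(0*(26/3) + I*√3) = √(0 + I*√3) = √(I*√3) = 3^(¼)*√I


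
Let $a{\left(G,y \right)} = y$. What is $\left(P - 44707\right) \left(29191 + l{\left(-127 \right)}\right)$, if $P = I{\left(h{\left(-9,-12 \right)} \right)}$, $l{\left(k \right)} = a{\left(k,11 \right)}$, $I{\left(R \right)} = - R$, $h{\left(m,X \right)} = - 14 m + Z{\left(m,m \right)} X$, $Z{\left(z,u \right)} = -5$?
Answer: $-1310965386$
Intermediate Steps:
$h{\left(m,X \right)} = - 14 m - 5 X$
$l{\left(k \right)} = 11$
$P = -186$ ($P = - (\left(-14\right) \left(-9\right) - -60) = - (126 + 60) = \left(-1\right) 186 = -186$)
$\left(P - 44707\right) \left(29191 + l{\left(-127 \right)}\right) = \left(-186 - 44707\right) \left(29191 + 11\right) = \left(-44893\right) 29202 = -1310965386$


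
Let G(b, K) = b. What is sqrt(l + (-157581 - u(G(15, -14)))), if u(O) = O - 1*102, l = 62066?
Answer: 2*I*sqrt(23857) ≈ 308.91*I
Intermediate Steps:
u(O) = -102 + O (u(O) = O - 102 = -102 + O)
sqrt(l + (-157581 - u(G(15, -14)))) = sqrt(62066 + (-157581 - (-102 + 15))) = sqrt(62066 + (-157581 - 1*(-87))) = sqrt(62066 + (-157581 + 87)) = sqrt(62066 - 157494) = sqrt(-95428) = 2*I*sqrt(23857)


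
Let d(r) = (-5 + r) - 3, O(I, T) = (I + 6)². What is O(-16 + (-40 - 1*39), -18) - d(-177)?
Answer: 8106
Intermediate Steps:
O(I, T) = (6 + I)²
d(r) = -8 + r
O(-16 + (-40 - 1*39), -18) - d(-177) = (6 + (-16 + (-40 - 1*39)))² - (-8 - 177) = (6 + (-16 + (-40 - 39)))² - 1*(-185) = (6 + (-16 - 79))² + 185 = (6 - 95)² + 185 = (-89)² + 185 = 7921 + 185 = 8106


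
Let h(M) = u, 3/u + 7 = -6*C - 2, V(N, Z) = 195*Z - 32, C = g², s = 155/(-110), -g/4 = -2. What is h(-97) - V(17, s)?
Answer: 884097/2882 ≈ 306.77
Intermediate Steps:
g = 8 (g = -4*(-2) = 8)
s = -31/22 (s = 155*(-1/110) = -31/22 ≈ -1.4091)
C = 64 (C = 8² = 64)
V(N, Z) = -32 + 195*Z
u = -1/131 (u = 3/(-7 + (-6*64 - 2)) = 3/(-7 + (-384 - 2)) = 3/(-7 - 386) = 3/(-393) = 3*(-1/393) = -1/131 ≈ -0.0076336)
h(M) = -1/131
h(-97) - V(17, s) = -1/131 - (-32 + 195*(-31/22)) = -1/131 - (-32 - 6045/22) = -1/131 - 1*(-6749/22) = -1/131 + 6749/22 = 884097/2882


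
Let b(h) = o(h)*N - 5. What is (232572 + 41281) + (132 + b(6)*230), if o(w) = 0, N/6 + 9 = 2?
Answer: 272835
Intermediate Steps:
N = -42 (N = -54 + 6*2 = -54 + 12 = -42)
b(h) = -5 (b(h) = 0*(-42) - 5 = 0 - 5 = -5)
(232572 + 41281) + (132 + b(6)*230) = (232572 + 41281) + (132 - 5*230) = 273853 + (132 - 1150) = 273853 - 1018 = 272835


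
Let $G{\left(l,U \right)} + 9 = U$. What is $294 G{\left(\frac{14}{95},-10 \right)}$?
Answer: $-5586$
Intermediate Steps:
$G{\left(l,U \right)} = -9 + U$
$294 G{\left(\frac{14}{95},-10 \right)} = 294 \left(-9 - 10\right) = 294 \left(-19\right) = -5586$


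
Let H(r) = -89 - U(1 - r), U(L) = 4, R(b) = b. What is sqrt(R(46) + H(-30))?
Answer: I*sqrt(47) ≈ 6.8557*I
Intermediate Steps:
H(r) = -93 (H(r) = -89 - 1*4 = -89 - 4 = -93)
sqrt(R(46) + H(-30)) = sqrt(46 - 93) = sqrt(-47) = I*sqrt(47)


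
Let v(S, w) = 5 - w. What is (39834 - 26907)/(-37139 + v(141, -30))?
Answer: -4309/12368 ≈ -0.34840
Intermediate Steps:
(39834 - 26907)/(-37139 + v(141, -30)) = (39834 - 26907)/(-37139 + (5 - 1*(-30))) = 12927/(-37139 + (5 + 30)) = 12927/(-37139 + 35) = 12927/(-37104) = 12927*(-1/37104) = -4309/12368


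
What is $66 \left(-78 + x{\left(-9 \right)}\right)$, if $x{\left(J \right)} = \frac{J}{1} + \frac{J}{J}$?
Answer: $-5676$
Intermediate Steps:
$x{\left(J \right)} = 1 + J$ ($x{\left(J \right)} = J 1 + 1 = J + 1 = 1 + J$)
$66 \left(-78 + x{\left(-9 \right)}\right) = 66 \left(-78 + \left(1 - 9\right)\right) = 66 \left(-78 - 8\right) = 66 \left(-86\right) = -5676$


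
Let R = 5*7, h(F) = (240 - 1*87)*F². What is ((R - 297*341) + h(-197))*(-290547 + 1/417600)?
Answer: -141632191596383093/83520 ≈ -1.6958e+12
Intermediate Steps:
h(F) = 153*F² (h(F) = (240 - 87)*F² = 153*F²)
R = 35
((R - 297*341) + h(-197))*(-290547 + 1/417600) = ((35 - 297*341) + 153*(-197)²)*(-290547 + 1/417600) = ((35 - 101277) + 153*38809)*(-290547 + 1/417600) = (-101242 + 5937777)*(-121332427199/417600) = 5836535*(-121332427199/417600) = -141632191596383093/83520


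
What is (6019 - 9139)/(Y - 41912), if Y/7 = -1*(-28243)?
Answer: -3120/155789 ≈ -0.020027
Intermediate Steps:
Y = 197701 (Y = 7*(-1*(-28243)) = 7*28243 = 197701)
(6019 - 9139)/(Y - 41912) = (6019 - 9139)/(197701 - 41912) = -3120/155789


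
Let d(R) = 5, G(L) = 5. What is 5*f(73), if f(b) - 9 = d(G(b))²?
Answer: 170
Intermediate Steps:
f(b) = 34 (f(b) = 9 + 5² = 9 + 25 = 34)
5*f(73) = 5*34 = 170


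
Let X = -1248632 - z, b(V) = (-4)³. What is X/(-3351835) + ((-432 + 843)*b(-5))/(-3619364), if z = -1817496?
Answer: -492689803664/3032877733235 ≈ -0.16245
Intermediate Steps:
b(V) = -64
X = 568864 (X = -1248632 - 1*(-1817496) = -1248632 + 1817496 = 568864)
X/(-3351835) + ((-432 + 843)*b(-5))/(-3619364) = 568864/(-3351835) + ((-432 + 843)*(-64))/(-3619364) = 568864*(-1/3351835) + (411*(-64))*(-1/3619364) = -568864/3351835 - 26304*(-1/3619364) = -568864/3351835 + 6576/904841 = -492689803664/3032877733235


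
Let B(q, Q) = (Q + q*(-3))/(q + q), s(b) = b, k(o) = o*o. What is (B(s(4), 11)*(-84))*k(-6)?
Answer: 378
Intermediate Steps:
k(o) = o²
B(q, Q) = (Q - 3*q)/(2*q) (B(q, Q) = (Q - 3*q)/((2*q)) = (Q - 3*q)*(1/(2*q)) = (Q - 3*q)/(2*q))
(B(s(4), 11)*(-84))*k(-6) = (((½)*(11 - 3*4)/4)*(-84))*(-6)² = (((½)*(¼)*(11 - 12))*(-84))*36 = (((½)*(¼)*(-1))*(-84))*36 = -⅛*(-84)*36 = (21/2)*36 = 378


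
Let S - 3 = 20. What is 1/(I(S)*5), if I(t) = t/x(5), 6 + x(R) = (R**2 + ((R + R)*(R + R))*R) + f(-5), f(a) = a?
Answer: 514/115 ≈ 4.4696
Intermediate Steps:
S = 23 (S = 3 + 20 = 23)
x(R) = -11 + R**2 + 4*R**3 (x(R) = -6 + ((R**2 + ((R + R)*(R + R))*R) - 5) = -6 + ((R**2 + ((2*R)*(2*R))*R) - 5) = -6 + ((R**2 + (4*R**2)*R) - 5) = -6 + ((R**2 + 4*R**3) - 5) = -6 + (-5 + R**2 + 4*R**3) = -11 + R**2 + 4*R**3)
I(t) = t/514 (I(t) = t/(-11 + 5**2 + 4*5**3) = t/(-11 + 25 + 4*125) = t/(-11 + 25 + 500) = t/514)
1/(I(S)*5) = 1/(((1/514)*23)*5) = 1/((23/514)*5) = 1/(115/514) = 514/115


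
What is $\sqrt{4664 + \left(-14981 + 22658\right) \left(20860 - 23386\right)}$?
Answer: $7 i \sqrt{395662} \approx 4403.1 i$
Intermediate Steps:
$\sqrt{4664 + \left(-14981 + 22658\right) \left(20860 - 23386\right)} = \sqrt{4664 + 7677 \left(-2526\right)} = \sqrt{4664 - 19392102} = \sqrt{-19387438} = 7 i \sqrt{395662}$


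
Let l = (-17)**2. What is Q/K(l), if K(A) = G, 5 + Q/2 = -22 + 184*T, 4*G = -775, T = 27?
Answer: -39528/775 ≈ -51.004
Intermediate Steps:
G = -775/4 (G = (1/4)*(-775) = -775/4 ≈ -193.75)
Q = 9882 (Q = -10 + 2*(-22 + 184*27) = -10 + 2*(-22 + 4968) = -10 + 2*4946 = -10 + 9892 = 9882)
l = 289
K(A) = -775/4
Q/K(l) = 9882/(-775/4) = 9882*(-4/775) = -39528/775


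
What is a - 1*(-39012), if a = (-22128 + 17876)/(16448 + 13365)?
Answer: 1163060504/29813 ≈ 39012.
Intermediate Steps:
a = -4252/29813 ≈ -0.14262
a - 1*(-39012) = -4252/29813 - 1*(-39012) = -4252/29813 + 39012 = 1163060504/29813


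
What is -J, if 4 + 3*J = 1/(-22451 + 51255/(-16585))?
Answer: 99308063/74480218 ≈ 1.3333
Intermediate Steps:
J = -99308063/74480218 (J = -4/3 + 1/(3*(-22451 + 51255/(-16585))) = -4/3 + 1/(3*(-22451 + 51255*(-1/16585))) = -4/3 + 1/(3*(-22451 - 10251/3317)) = -4/3 + 1/(3*(-74480218/3317)) = -4/3 + (⅓)*(-3317/74480218) = -4/3 - 3317/223440654 = -99308063/74480218 ≈ -1.3333)
-J = -1*(-99308063/74480218) = 99308063/74480218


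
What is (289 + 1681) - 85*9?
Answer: 1205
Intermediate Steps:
(289 + 1681) - 85*9 = 1970 - 765 = 1205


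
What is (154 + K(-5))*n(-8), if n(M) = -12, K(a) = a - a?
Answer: -1848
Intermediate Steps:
K(a) = 0
(154 + K(-5))*n(-8) = (154 + 0)*(-12) = 154*(-12) = -1848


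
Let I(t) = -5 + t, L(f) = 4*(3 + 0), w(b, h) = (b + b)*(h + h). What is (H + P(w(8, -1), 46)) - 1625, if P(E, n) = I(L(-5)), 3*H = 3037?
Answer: -1817/3 ≈ -605.67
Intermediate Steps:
H = 3037/3 (H = (⅓)*3037 = 3037/3 ≈ 1012.3)
w(b, h) = 4*b*h (w(b, h) = (2*b)*(2*h) = 4*b*h)
L(f) = 12 (L(f) = 4*3 = 12)
P(E, n) = 7 (P(E, n) = -5 + 12 = 7)
(H + P(w(8, -1), 46)) - 1625 = (3037/3 + 7) - 1625 = 3058/3 - 1625 = -1817/3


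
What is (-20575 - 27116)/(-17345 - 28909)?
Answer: 15897/15418 ≈ 1.0311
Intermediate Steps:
(-20575 - 27116)/(-17345 - 28909) = -47691/(-46254) = -47691*(-1/46254) = 15897/15418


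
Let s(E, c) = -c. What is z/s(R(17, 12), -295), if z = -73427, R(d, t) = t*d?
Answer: -73427/295 ≈ -248.91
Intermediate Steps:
R(d, t) = d*t
z/s(R(17, 12), -295) = -73427/((-1*(-295))) = -73427/295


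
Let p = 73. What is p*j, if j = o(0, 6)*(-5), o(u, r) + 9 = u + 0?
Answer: 3285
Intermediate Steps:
o(u, r) = -9 + u (o(u, r) = -9 + (u + 0) = -9 + u)
j = 45 (j = (-9 + 0)*(-5) = -9*(-5) = 45)
p*j = 73*45 = 3285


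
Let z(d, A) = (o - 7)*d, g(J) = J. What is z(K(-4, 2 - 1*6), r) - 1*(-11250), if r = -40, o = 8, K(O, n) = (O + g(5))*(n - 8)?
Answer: 11238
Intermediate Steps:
K(O, n) = (-8 + n)*(5 + O) (K(O, n) = (O + 5)*(n - 8) = (5 + O)*(-8 + n) = (-8 + n)*(5 + O))
z(d, A) = d (z(d, A) = (8 - 7)*d = 1*d = d)
z(K(-4, 2 - 1*6), r) - 1*(-11250) = (-40 - 8*(-4) + 5*(2 - 1*6) - 4*(2 - 1*6)) - 1*(-11250) = (-40 + 32 + 5*(2 - 6) - 4*(2 - 6)) + 11250 = (-40 + 32 + 5*(-4) - 4*(-4)) + 11250 = (-40 + 32 - 20 + 16) + 11250 = -12 + 11250 = 11238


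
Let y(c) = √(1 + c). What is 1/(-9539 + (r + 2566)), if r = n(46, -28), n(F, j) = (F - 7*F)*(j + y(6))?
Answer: 755/36793 + 276*√7/36793 ≈ 0.040367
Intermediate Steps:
n(F, j) = -6*F*(j + √7) (n(F, j) = (F - 7*F)*(j + √(1 + 6)) = (-6*F)*(j + √7) = -6*F*(j + √7))
r = 7728 - 276*√7 (r = -6*46*(-28 + √7) = 7728 - 276*√7 ≈ 6997.8)
1/(-9539 + (r + 2566)) = 1/(-9539 + ((7728 - 276*√7) + 2566)) = 1/(-9539 + (10294 - 276*√7)) = 1/(755 - 276*√7)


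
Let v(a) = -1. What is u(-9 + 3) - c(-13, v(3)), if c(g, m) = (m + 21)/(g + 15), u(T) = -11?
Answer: -21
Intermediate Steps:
c(g, m) = (21 + m)/(15 + g)
u(-9 + 3) - c(-13, v(3)) = -11 - (21 - 1)/(15 - 13) = -11 - 20/2 = -11 - 1*10 = -11 - 10 = -21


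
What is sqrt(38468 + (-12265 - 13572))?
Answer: sqrt(12631) ≈ 112.39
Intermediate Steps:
sqrt(38468 + (-12265 - 13572)) = sqrt(38468 - 25837) = sqrt(12631)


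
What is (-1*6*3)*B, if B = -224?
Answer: 4032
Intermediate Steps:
(-1*6*3)*B = (-1*6*3)*(-224) = -6*3*(-224) = -18*(-224) = 4032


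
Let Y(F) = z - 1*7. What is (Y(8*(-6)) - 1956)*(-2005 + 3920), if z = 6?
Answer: -3747655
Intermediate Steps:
Y(F) = -1 (Y(F) = 6 - 1*7 = 6 - 7 = -1)
(Y(8*(-6)) - 1956)*(-2005 + 3920) = (-1 - 1956)*(-2005 + 3920) = -1957*1915 = -3747655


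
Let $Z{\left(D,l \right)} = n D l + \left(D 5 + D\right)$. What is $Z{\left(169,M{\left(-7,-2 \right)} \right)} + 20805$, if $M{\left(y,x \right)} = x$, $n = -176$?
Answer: $81307$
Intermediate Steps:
$Z{\left(D,l \right)} = 6 D - 176 D l$ ($Z{\left(D,l \right)} = - 176 D l + \left(D 5 + D\right) = - 176 D l + \left(5 D + D\right) = - 176 D l + 6 D = 6 D - 176 D l$)
$Z{\left(169,M{\left(-7,-2 \right)} \right)} + 20805 = 2 \cdot 169 \left(3 - -176\right) + 20805 = 2 \cdot 169 \left(3 + 176\right) + 20805 = 2 \cdot 169 \cdot 179 + 20805 = 60502 + 20805 = 81307$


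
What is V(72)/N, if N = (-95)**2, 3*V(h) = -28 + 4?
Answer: -8/9025 ≈ -0.00088643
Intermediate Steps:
V(h) = -8 (V(h) = (-28 + 4)/3 = (1/3)*(-24) = -8)
N = 9025
V(72)/N = -8/9025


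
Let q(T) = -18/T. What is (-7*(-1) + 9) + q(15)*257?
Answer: -1462/5 ≈ -292.40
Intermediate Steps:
(-7*(-1) + 9) + q(15)*257 = (-7*(-1) + 9) - 18/15*257 = (7 + 9) - 18*1/15*257 = 16 - 6/5*257 = 16 - 1542/5 = -1462/5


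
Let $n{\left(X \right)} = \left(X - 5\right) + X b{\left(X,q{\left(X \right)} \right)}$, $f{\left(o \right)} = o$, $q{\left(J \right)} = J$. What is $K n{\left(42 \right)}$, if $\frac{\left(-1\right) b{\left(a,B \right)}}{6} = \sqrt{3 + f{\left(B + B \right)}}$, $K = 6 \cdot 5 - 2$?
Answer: $1036 - 7056 \sqrt{87} \approx -64778.0$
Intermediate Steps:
$K = 28$ ($K = 30 - 2 = 28$)
$b{\left(a,B \right)} = - 6 \sqrt{3 + 2 B}$ ($b{\left(a,B \right)} = - 6 \sqrt{3 + \left(B + B\right)} = - 6 \sqrt{3 + 2 B}$)
$n{\left(X \right)} = -5 + X - 6 X \sqrt{3 + 2 X}$ ($n{\left(X \right)} = \left(X - 5\right) + X \left(- 6 \sqrt{3 + 2 X}\right) = \left(-5 + X\right) - 6 X \sqrt{3 + 2 X} = -5 + X - 6 X \sqrt{3 + 2 X}$)
$K n{\left(42 \right)} = 28 \left(-5 + 42 - 252 \sqrt{3 + 2 \cdot 42}\right) = 28 \left(-5 + 42 - 252 \sqrt{3 + 84}\right) = 28 \left(-5 + 42 - 252 \sqrt{87}\right) = 28 \left(37 - 252 \sqrt{87}\right) = 1036 - 7056 \sqrt{87}$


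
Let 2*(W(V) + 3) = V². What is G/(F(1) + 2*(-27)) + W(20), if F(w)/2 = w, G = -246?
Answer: 5245/26 ≈ 201.73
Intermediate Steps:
F(w) = 2*w
W(V) = -3 + V²/2
G/(F(1) + 2*(-27)) + W(20) = -246/(2*1 + 2*(-27)) + (-3 + (½)*20²) = -246/(2 - 54) + (-3 + (½)*400) = -246/(-52) + (-3 + 200) = -1/52*(-246) + 197 = 123/26 + 197 = 5245/26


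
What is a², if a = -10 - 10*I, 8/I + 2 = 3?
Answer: 8100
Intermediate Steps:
I = 8 (I = 8/(-2 + 3) = 8/1 = 8*1 = 8)
a = -90 (a = -10 - 10*8 = -10 - 80 = -90)
a² = (-90)² = 8100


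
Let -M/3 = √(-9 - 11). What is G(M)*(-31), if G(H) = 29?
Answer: -899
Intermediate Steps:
M = -6*I*√5 (M = -3*√(-9 - 11) = -6*I*√5 ≈ -13.416*I)
G(M)*(-31) = 29*(-31) = -899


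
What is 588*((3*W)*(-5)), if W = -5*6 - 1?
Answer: 273420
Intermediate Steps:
W = -31 (W = -30 - 1 = -31)
588*((3*W)*(-5)) = 588*((3*(-31))*(-5)) = 588*(-93*(-5)) = 588*465 = 273420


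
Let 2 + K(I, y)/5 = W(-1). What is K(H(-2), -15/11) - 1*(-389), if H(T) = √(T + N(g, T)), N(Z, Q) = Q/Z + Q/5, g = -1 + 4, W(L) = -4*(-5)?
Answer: 479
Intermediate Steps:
W(L) = 20
g = 3
N(Z, Q) = Q/5 + Q/Z (N(Z, Q) = Q/Z + Q*(⅕) = Q/Z + Q/5 = Q/5 + Q/Z)
H(T) = √345*√T/15 (H(T) = √(T + (T/5 + T/3)) = √(T + 8*T/15) = √(23*T/15) = √345*√T/15)
K(I, y) = 90 (K(I, y) = -10 + 5*20 = -10 + 100 = 90)
K(H(-2), -15/11) - 1*(-389) = 90 - 1*(-389) = 90 + 389 = 479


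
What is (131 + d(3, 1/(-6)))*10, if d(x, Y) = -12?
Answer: 1190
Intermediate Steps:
(131 + d(3, 1/(-6)))*10 = (131 - 12)*10 = 119*10 = 1190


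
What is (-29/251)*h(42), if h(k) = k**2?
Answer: -51156/251 ≈ -203.81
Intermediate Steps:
(-29/251)*h(42) = -29/251*42**2 = -29*1/251*1764 = -29/251*1764 = -51156/251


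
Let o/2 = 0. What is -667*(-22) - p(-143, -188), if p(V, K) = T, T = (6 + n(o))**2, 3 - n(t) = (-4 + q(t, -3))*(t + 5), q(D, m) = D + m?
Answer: 12738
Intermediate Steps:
o = 0 (o = 2*0 = 0)
n(t) = 3 - (-7 + t)*(5 + t) (n(t) = 3 - (-4 + (t - 3))*(t + 5) = 3 - (-4 + (-3 + t))*(5 + t) = 3 - (-7 + t)*(5 + t))
T = 1936 (T = (6 + (38 - 1*0 - 1*0*(-3 + 0)))**2 = (6 + (38 + 0 - 1*0*(-3)))**2 = (6 + (38 + 0 + 0))**2 = (6 + 38)**2 = 44**2 = 1936)
p(V, K) = 1936
-667*(-22) - p(-143, -188) = -667*(-22) - 1*1936 = 14674 - 1936 = 12738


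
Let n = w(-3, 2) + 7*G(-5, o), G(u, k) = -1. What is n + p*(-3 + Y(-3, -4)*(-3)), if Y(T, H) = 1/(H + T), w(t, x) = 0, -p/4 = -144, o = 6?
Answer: -10417/7 ≈ -1488.1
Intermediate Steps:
p = 576 (p = -4*(-144) = 576)
n = -7 (n = 0 + 7*(-1) = 0 - 7 = -7)
n + p*(-3 + Y(-3, -4)*(-3)) = -7 + 576*(-3 - 3/(-4 - 3)) = -7 + 576*(-3 - 3/(-7)) = -7 + 576*(-3 - ⅐*(-3)) = -7 + 576*(-3 + 3/7) = -7 + 576*(-18/7) = -7 - 10368/7 = -10417/7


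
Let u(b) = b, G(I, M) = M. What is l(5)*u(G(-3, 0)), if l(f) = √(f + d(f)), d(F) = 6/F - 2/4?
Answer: 0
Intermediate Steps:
d(F) = -½ + 6/F (d(F) = 6/F - 2*¼ = 6/F - ½ = -½ + 6/F)
l(f) = √(f + (12 - f)/(2*f))
l(5)*u(G(-3, 0)) = (√(-2 + 4*5 + 24/5)/2)*0 = (√(-2 + 20 + 24*(⅕))/2)*0 = (√(-2 + 20 + 24/5)/2)*0 = (√(114/5)/2)*0 = ((√570/5)/2)*0 = (√570/10)*0 = 0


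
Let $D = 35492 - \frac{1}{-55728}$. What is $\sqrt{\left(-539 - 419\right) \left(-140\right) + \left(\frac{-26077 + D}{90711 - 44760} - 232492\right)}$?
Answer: $\frac{i \sqrt{1722283340220149115}}{4184244} \approx 313.64 i$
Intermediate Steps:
$D = \frac{1977898177}{55728}$ ($D = 35492 - - \frac{1}{55728} = 35492 + \frac{1}{55728} = \frac{1977898177}{55728} \approx 35492.0$)
$\sqrt{\left(-539 - 419\right) \left(-140\right) + \left(\frac{-26077 + D}{90711 - 44760} - 232492\right)} = \sqrt{\left(-539 - 419\right) \left(-140\right) - \left(232492 - \frac{-26077 + \frac{1977898177}{55728}}{90711 - 44760}\right)} = \sqrt{\left(-958\right) \left(-140\right) - \left(232492 - \frac{524679121}{55728 \cdot 45951}\right)} = \sqrt{134120 + \left(\frac{524679121}{55728} \cdot \frac{1}{45951} - 232492\right)} = \sqrt{134120 + \left(\frac{524679121}{2560757328} - 232492\right)} = \sqrt{134120 - \frac{595355068022255}{2560757328}} = \sqrt{- \frac{251906295190895}{2560757328}} = \frac{i \sqrt{1722283340220149115}}{4184244}$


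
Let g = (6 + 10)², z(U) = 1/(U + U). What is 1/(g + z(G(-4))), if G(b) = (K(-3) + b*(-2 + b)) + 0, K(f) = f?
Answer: 42/10753 ≈ 0.0039059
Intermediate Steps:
G(b) = -3 + b*(-2 + b) (G(b) = (-3 + b*(-2 + b)) + 0 = -3 + b*(-2 + b))
z(U) = 1/(2*U)
g = 256 (g = 16² = 256)
1/(g + z(G(-4))) = 1/(256 + 1/(2*(-3 + (-4)² - 2*(-4)))) = 1/(256 + 1/(2*(-3 + 16 + 8))) = 1/(256 + (½)/21) = 1/(256 + (½)*(1/21)) = 1/(256 + 1/42) = 1/(10753/42) = 42/10753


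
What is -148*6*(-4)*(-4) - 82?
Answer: -14290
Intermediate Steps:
-148*6*(-4)*(-4) - 82 = -(-3552)*(-4) - 82 = -148*96 - 82 = -14208 - 82 = -14290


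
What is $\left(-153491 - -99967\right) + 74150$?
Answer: $20626$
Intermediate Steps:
$\left(-153491 - -99967\right) + 74150 = \left(-153491 + 99967\right) + 74150 = -53524 + 74150 = 20626$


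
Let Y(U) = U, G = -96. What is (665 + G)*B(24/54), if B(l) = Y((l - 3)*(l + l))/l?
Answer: -26174/9 ≈ -2908.2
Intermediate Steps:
B(l) = -6 + 2*l (B(l) = ((l - 3)*(l + l))/l = ((-3 + l)*(2*l))/l = (2*l*(-3 + l))/l = -6 + 2*l)
(665 + G)*B(24/54) = (665 - 96)*(-6 + 2*(24/54)) = 569*(-6 + 2*(24*(1/54))) = 569*(-6 + 2*(4/9)) = 569*(-6 + 8/9) = 569*(-46/9) = -26174/9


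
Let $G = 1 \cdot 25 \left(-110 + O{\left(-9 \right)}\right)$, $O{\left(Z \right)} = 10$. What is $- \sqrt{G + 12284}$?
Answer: $- 2 \sqrt{2446} \approx -98.914$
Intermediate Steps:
$G = -2500$ ($G = 1 \cdot 25 \left(-110 + 10\right) = 25 \left(-100\right) = -2500$)
$- \sqrt{G + 12284} = - \sqrt{-2500 + 12284} = - \sqrt{9784} = - 2 \sqrt{2446}$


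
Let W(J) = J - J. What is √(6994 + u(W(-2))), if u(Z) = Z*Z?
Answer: √6994 ≈ 83.630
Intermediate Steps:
W(J) = 0
u(Z) = Z²
√(6994 + u(W(-2))) = √(6994 + 0²) = √(6994 + 0) = √6994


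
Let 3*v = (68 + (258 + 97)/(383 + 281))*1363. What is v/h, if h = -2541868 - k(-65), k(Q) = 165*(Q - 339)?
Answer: -15169/1205824 ≈ -0.012580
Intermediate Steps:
v = 20675347/664 (v = ((68 + (258 + 97)/(383 + 281))*1363)/3 = ((68 + 355/664)*1363)/3 = ((45507/664)*1363)/3 = (⅓)*(62026041/664) = 20675347/664 ≈ 31138.)
k(Q) = -55935 + 165*Q (k(Q) = 165*(-339 + Q) = -55935 + 165*Q)
h = -2475208 (h = -2541868 - (-55935 + 165*(-65)) = -2541868 - (-55935 - 10725) = -2541868 - 1*(-66660) = -2541868 + 66660 = -2475208)
v/h = (20675347/664)/(-2475208) = (20675347/664)*(-1/2475208) = -15169/1205824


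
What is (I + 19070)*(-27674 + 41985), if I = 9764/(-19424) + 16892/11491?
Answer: 15229274227046451/55800296 ≈ 2.7292e+8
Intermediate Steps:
I = 53978021/55800296 (I = 9764*(-1/19424) + 16892*(1/11491) = -2441/4856 + 16892/11491 = 53978021/55800296 ≈ 0.96734)
(I + 19070)*(-27674 + 41985) = (53978021/55800296 + 19070)*(-27674 + 41985) = (1064165622741/55800296)*14311 = 15229274227046451/55800296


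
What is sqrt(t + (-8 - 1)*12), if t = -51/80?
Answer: I*sqrt(43455)/20 ≈ 10.423*I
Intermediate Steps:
t = -51/80 (t = -51*1/80 = -51/80 ≈ -0.63750)
sqrt(t + (-8 - 1)*12) = sqrt(-51/80 + (-8 - 1)*12) = sqrt(-51/80 - 9*12) = sqrt(-51/80 - 108) = sqrt(-8691/80) = I*sqrt(43455)/20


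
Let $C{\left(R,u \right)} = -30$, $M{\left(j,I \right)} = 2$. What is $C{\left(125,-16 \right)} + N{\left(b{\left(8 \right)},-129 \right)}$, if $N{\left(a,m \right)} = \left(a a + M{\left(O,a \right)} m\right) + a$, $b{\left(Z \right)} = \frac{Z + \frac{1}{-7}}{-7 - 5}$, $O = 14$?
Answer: $- \frac{2033723}{7056} \approx -288.23$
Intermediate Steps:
$b{\left(Z \right)} = \frac{1}{84} - \frac{Z}{12}$ ($b{\left(Z \right)} = \frac{Z - \frac{1}{7}}{-12} = \left(- \frac{1}{7} + Z\right) \left(- \frac{1}{12}\right) = \frac{1}{84} - \frac{Z}{12}$)
$N{\left(a,m \right)} = a + a^{2} + 2 m$ ($N{\left(a,m \right)} = \left(a a + 2 m\right) + a = \left(a^{2} + 2 m\right) + a = a + a^{2} + 2 m$)
$C{\left(125,-16 \right)} + N{\left(b{\left(8 \right)},-129 \right)} = -30 + \left(\left(\frac{1}{84} - \frac{2}{3}\right) + \left(\frac{1}{84} - \frac{2}{3}\right)^{2} + 2 \left(-129\right)\right) = -30 + \left(\left(\frac{1}{84} - \frac{2}{3}\right) + \left(\frac{1}{84} - \frac{2}{3}\right)^{2} - 258\right) = -30 - \left(\frac{21727}{84} - \frac{3025}{7056}\right) = -30 - \frac{1822043}{7056} = - \frac{2033723}{7056}$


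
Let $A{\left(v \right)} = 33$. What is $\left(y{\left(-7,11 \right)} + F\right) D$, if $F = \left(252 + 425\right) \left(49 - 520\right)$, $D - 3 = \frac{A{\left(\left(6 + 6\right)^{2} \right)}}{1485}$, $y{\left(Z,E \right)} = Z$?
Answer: $- \frac{43366864}{45} \approx -9.6371 \cdot 10^{5}$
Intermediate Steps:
$D = \frac{136}{45}$ ($D = 3 + \frac{33}{1485} = 3 + 33 \cdot \frac{1}{1485} = 3 + \frac{1}{45} = \frac{136}{45} \approx 3.0222$)
$F = -318867$ ($F = 677 \left(-471\right) = -318867$)
$\left(y{\left(-7,11 \right)} + F\right) D = \left(-7 - 318867\right) \frac{136}{45} = \left(-318874\right) \frac{136}{45} = - \frac{43366864}{45}$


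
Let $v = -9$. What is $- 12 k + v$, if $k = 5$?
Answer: $-69$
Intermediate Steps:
$- 12 k + v = \left(-12\right) 5 - 9 = -60 - 9 = -69$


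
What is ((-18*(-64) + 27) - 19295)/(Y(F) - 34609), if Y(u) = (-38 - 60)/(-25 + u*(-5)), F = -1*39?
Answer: 769930/1470907 ≈ 0.52344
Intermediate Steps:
F = -39
Y(u) = -98/(-25 - 5*u)
((-18*(-64) + 27) - 19295)/(Y(F) - 34609) = ((-18*(-64) + 27) - 19295)/(98/(5*(5 - 39)) - 34609) = ((1152 + 27) - 19295)/((98/5)/(-34) - 34609) = (1179 - 19295)/((98/5)*(-1/34) - 34609) = -18116/(-49/85 - 34609) = -18116/(-2941814/85) = -18116*(-85/2941814) = 769930/1470907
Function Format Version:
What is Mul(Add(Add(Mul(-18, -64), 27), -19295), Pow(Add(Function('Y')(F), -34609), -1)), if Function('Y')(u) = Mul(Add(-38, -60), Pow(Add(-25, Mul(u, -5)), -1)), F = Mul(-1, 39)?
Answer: Rational(769930, 1470907) ≈ 0.52344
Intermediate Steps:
F = -39
Function('Y')(u) = Mul(-98, Pow(Add(-25, Mul(-5, u)), -1))
Mul(Add(Add(Mul(-18, -64), 27), -19295), Pow(Add(Function('Y')(F), -34609), -1)) = Mul(Add(Add(Mul(-18, -64), 27), -19295), Pow(Add(Mul(Rational(98, 5), Pow(Add(5, -39), -1)), -34609), -1)) = Mul(Add(Add(1152, 27), -19295), Pow(Add(Mul(Rational(98, 5), Pow(-34, -1)), -34609), -1)) = Mul(Add(1179, -19295), Pow(Add(Mul(Rational(98, 5), Rational(-1, 34)), -34609), -1)) = Mul(-18116, Pow(Add(Rational(-49, 85), -34609), -1)) = Mul(-18116, Pow(Rational(-2941814, 85), -1)) = Mul(-18116, Rational(-85, 2941814)) = Rational(769930, 1470907)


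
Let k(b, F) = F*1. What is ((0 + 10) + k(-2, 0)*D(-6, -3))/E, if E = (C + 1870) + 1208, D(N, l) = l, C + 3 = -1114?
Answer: 10/1961 ≈ 0.0050994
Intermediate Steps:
C = -1117 (C = -3 - 1114 = -1117)
k(b, F) = F
E = 1961 (E = (-1117 + 1870) + 1208 = 753 + 1208 = 1961)
((0 + 10) + k(-2, 0)*D(-6, -3))/E = ((0 + 10) + 0*(-3))/1961 = (10 + 0)*(1/1961) = 10*(1/1961) = 10/1961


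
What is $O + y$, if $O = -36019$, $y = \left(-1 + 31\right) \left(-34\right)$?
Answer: $-37039$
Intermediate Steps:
$y = -1020$ ($y = 30 \left(-34\right) = -1020$)
$O + y = -36019 - 1020 = -37039$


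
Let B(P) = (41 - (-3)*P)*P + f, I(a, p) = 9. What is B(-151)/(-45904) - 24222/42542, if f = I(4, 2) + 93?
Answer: -940712219/488211992 ≈ -1.9269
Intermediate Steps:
f = 102 (f = 9 + 93 = 102)
B(P) = 102 + P*(41 + 3*P) (B(P) = (41 - (-3)*P)*P + 102 = (41 + 3*P)*P + 102 = P*(41 + 3*P) + 102 = 102 + P*(41 + 3*P))
B(-151)/(-45904) - 24222/42542 = (102 + 3*(-151)**2 + 41*(-151))/(-45904) - 24222/42542 = (102 + 3*22801 - 6191)*(-1/45904) - 24222*1/42542 = (102 + 68403 - 6191)*(-1/45904) - 12111/21271 = 62314*(-1/45904) - 12111/21271 = -31157/22952 - 12111/21271 = -940712219/488211992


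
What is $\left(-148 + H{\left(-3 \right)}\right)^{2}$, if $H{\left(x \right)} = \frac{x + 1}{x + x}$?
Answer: $\frac{196249}{9} \approx 21805.0$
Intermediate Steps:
$H{\left(x \right)} = \frac{1 + x}{2 x}$
$\left(-148 + H{\left(-3 \right)}\right)^{2} = \left(-148 + \frac{1 - 3}{2 \left(-3\right)}\right)^{2} = \left(-148 + \frac{1}{2} \left(- \frac{1}{3}\right) \left(-2\right)\right)^{2} = \left(-148 + \frac{1}{3}\right)^{2} = \left(- \frac{443}{3}\right)^{2} = \frac{196249}{9}$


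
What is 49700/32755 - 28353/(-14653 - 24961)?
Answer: 579503663/259511314 ≈ 2.2331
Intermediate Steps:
49700/32755 - 28353/(-14653 - 24961) = 49700*(1/32755) - 28353/(-39614) = 9940/6551 - 28353*(-1/39614) = 9940/6551 + 28353/39614 = 579503663/259511314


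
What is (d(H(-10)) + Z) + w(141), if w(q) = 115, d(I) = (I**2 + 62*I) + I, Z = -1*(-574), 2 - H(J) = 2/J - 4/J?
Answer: 20141/25 ≈ 805.64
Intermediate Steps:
H(J) = 2 + 2/J (H(J) = 2 - (2/J - 4/J) = 2 - (-2)/J = 2 + 2/J)
Z = 574
d(I) = I**2 + 63*I
(d(H(-10)) + Z) + w(141) = ((2 + 2/(-10))*(63 + (2 + 2/(-10))) + 574) + 115 = ((2 + 2*(-1/10))*(63 + (2 + 2*(-1/10))) + 574) + 115 = ((2 - 1/5)*(63 + (2 - 1/5)) + 574) + 115 = (9*(63 + 9/5)/5 + 574) + 115 = ((9/5)*(324/5) + 574) + 115 = (2916/25 + 574) + 115 = 17266/25 + 115 = 20141/25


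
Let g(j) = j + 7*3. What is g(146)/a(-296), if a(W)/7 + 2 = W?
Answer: -167/2086 ≈ -0.080058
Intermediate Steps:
a(W) = -14 + 7*W
g(j) = 21 + j (g(j) = j + 21 = 21 + j)
g(146)/a(-296) = (21 + 146)/(-14 + 7*(-296)) = 167/(-14 - 2072) = 167/(-2086) = 167*(-1/2086) = -167/2086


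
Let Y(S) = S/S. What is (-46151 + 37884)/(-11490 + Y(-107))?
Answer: 8267/11489 ≈ 0.71956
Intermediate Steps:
Y(S) = 1
(-46151 + 37884)/(-11490 + Y(-107)) = (-46151 + 37884)/(-11490 + 1) = -8267/(-11489) = -8267*(-1/11489) = 8267/11489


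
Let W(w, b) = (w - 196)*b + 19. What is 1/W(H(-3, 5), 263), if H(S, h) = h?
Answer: -1/50214 ≈ -1.9915e-5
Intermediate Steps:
W(w, b) = 19 + b*(-196 + w) (W(w, b) = (-196 + w)*b + 19 = b*(-196 + w) + 19 = 19 + b*(-196 + w))
1/W(H(-3, 5), 263) = 1/(19 - 196*263 + 263*5) = 1/(19 - 51548 + 1315) = 1/(-50214) = -1/50214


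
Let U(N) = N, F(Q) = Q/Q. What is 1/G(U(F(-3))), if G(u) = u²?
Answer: 1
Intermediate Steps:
F(Q) = 1
1/G(U(F(-3))) = 1/(1²) = 1/1 = 1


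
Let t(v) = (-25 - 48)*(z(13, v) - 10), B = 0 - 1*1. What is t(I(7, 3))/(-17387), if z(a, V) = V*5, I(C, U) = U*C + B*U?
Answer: 5840/17387 ≈ 0.33588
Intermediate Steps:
B = -1 (B = 0 - 1 = -1)
I(C, U) = -U + C*U (I(C, U) = U*C - U = C*U - U = -U + C*U)
z(a, V) = 5*V
t(v) = 730 - 365*v (t(v) = (-25 - 48)*(5*v - 10) = -73*(-10 + 5*v) = 730 - 365*v)
t(I(7, 3))/(-17387) = (730 - 1095*(-1 + 7))/(-17387) = (730 - 1095*6)*(-1/17387) = (730 - 365*18)*(-1/17387) = (730 - 6570)*(-1/17387) = -5840*(-1/17387) = 5840/17387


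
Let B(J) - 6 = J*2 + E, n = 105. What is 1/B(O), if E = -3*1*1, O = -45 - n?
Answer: -1/297 ≈ -0.0033670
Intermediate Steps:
O = -150 (O = -45 - 1*105 = -45 - 105 = -150)
E = -3 (E = -3*1 = -3)
B(J) = 3 + 2*J (B(J) = 6 + (J*2 - 3) = 6 + (2*J - 3) = 6 + (-3 + 2*J) = 3 + 2*J)
1/B(O) = 1/(3 + 2*(-150)) = 1/(3 - 300) = 1/(-297) = -1/297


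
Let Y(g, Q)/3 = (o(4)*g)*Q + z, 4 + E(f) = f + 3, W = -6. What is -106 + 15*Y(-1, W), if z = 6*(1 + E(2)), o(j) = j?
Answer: 1514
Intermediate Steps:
E(f) = -1 + f (E(f) = -4 + (f + 3) = -4 + (3 + f) = -1 + f)
z = 12 (z = 6*(1 + (-1 + 2)) = 6*(1 + 1) = 6*2 = 12)
Y(g, Q) = 36 + 12*Q*g (Y(g, Q) = 3*((4*g)*Q + 12) = 3*(4*Q*g + 12) = 3*(12 + 4*Q*g) = 36 + 12*Q*g)
-106 + 15*Y(-1, W) = -106 + 15*(36 + 12*(-6)*(-1)) = -106 + 15*(36 + 72) = -106 + 15*108 = -106 + 1620 = 1514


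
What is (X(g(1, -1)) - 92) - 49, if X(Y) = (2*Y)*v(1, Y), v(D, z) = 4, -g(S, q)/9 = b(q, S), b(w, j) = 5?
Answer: -501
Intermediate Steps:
g(S, q) = -45 (g(S, q) = -9*5 = -45)
X(Y) = 8*Y (X(Y) = (2*Y)*4 = 8*Y)
(X(g(1, -1)) - 92) - 49 = (8*(-45) - 92) - 49 = (-360 - 92) - 49 = -452 - 49 = -501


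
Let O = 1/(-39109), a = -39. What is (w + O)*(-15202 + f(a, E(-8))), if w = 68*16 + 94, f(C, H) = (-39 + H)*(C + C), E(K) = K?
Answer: -76181827376/5587 ≈ -1.3636e+7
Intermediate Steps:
f(C, H) = 2*C*(-39 + H) (f(C, H) = (-39 + H)*(2*C) = 2*C*(-39 + H))
O = -1/39109 ≈ -2.5570e-5
w = 1182 (w = 1088 + 94 = 1182)
(w + O)*(-15202 + f(a, E(-8))) = (1182 - 1/39109)*(-15202 + 2*(-39)*(-39 - 8)) = 46226837*(-15202 + 2*(-39)*(-47))/39109 = 46226837*(-15202 + 3666)/39109 = (46226837/39109)*(-11536) = -76181827376/5587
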